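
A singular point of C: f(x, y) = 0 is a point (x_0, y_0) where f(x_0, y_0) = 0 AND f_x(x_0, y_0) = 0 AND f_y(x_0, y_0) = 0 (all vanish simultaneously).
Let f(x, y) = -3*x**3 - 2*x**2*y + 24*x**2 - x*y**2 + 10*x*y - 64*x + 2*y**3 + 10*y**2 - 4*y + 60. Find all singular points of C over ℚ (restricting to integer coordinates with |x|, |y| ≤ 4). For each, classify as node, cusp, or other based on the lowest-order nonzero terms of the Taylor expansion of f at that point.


Singular points: {(3, -1)}; classification: node.

Compute partial derivatives:
  f_x = -9*x**2 - 4*x*y + 48*x - y**2 + 10*y - 64.
  f_y = -2*x**2 - 2*x*y + 10*x + 6*y**2 + 20*y - 4.
Scan x_0 ∈ {−4, ..., 4}. For each x_0, f_y(x_0, y) is a polynomial in y; find its integer roots y ∈ {−4, ..., 4}, then test f_x and f at those candidates.
  x = -4: f_y(-4, y) = 6*y**2 + 28*y - 76; no integer root y with |y| ≤ 4.
  x = -3: f_y(-3, y) = 6*y**2 + 26*y - 52; no integer root y with |y| ≤ 4.
  x = -2: f_y(-2, y) = 6*y**2 + 24*y - 32; no integer root y with |y| ≤ 4.
  x = -1: f_y(-1, y) = 6*y**2 + 22*y - 16; no integer root y with |y| ≤ 4.
  x = 0: f_y(0, y) = 6*y**2 + 20*y - 4; no integer root y with |y| ≤ 4.
  x = 1: f_y(1, y) = 6*y**2 + 18*y + 4; no integer root y with |y| ≤ 4.
  x = 2: f_y(2, y) = 6*y**2 + 16*y + 8; vanishes at y ∈ {-2}. (2, -2): f_x = -12 ≠ 0.
  x = 3: f_y(3, y) = 6*y**2 + 14*y + 8; vanishes at y ∈ {-1}. (3, -1): f_x = 0, f = 0 — SINGULAR.
  x = 4: f_y(4, y) = 6*y**2 + 12*y + 4; no integer root y with |y| ≤ 4.
Only singular point on the grid: (3, -1).
Classify: substitute x = 3 + u, y = -1 + v and expand: f = -3*u**3 - 2*u**2*v - u**2 - u*v**2 + 2*v**3 + v**2.
No constant or linear terms (consistent with a singular point). Quadratic part: -u**2 + v**2. Cubic part: -3*u**3 - 2*u**2*v - u*v**2 + 2*v**3.
The quadratic part v**2 - u**2 = (v − u)(v + u) splits into two distinct linear factors, so there are two distinct tangent lines y − -1 = ±(x − 3) — this is a node (ordinary double point).
Classification: node.


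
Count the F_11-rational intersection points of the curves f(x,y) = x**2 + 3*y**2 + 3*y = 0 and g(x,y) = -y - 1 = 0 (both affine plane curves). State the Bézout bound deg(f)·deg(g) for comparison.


Common zeros: {(0, 10)}; count = 1; Bézout bound = 2.

deg(f) = 2, deg(g) = 1, so Bézout bound = 2.
Scan x ∈ F_11. For each x, list the y ∈ F_11 with f(x, y) ≡ 0 and those with g(x, y) ≡ 0 (mod 11); the common zeros in that column are the intersection.
  x = 0: f ≡ 0 at y ∈ {0, 10}; g ≡ 0 at y ∈ {10}; common: {10}.
  x = 1: f ≡ 0 at y ∈ ∅; g ≡ 0 at y ∈ {10}; common: ∅.
  x = 2: f ≡ 0 at y ∈ {2, 8}; g ≡ 0 at y ∈ {10}; common: ∅.
  x = 3: f ≡ 0 at y ∈ {5}; g ≡ 0 at y ∈ {10}; common: ∅.
  x = 4: f ≡ 0 at y ∈ {1, 9}; g ≡ 0 at y ∈ {10}; common: ∅.
  x = 5: f ≡ 0 at y ∈ ∅; g ≡ 0 at y ∈ {10}; common: ∅.
  x = 6: f ≡ 0 at y ∈ ∅; g ≡ 0 at y ∈ {10}; common: ∅.
  x = 7: f ≡ 0 at y ∈ {1, 9}; g ≡ 0 at y ∈ {10}; common: ∅.
  x = 8: f ≡ 0 at y ∈ {5}; g ≡ 0 at y ∈ {10}; common: ∅.
  x = 9: f ≡ 0 at y ∈ {2, 8}; g ≡ 0 at y ∈ {10}; common: ∅.
  x = 10: f ≡ 0 at y ∈ ∅; g ≡ 0 at y ∈ {10}; common: ∅.
Collecting: common zeros = {(0, 10)}, so the count is 1.
Comparison with the Bézout bound: 1 ≤ 2 = deg(f)·deg(g), as expected for curves with no common component (the affine F_11-count falls short of the bound because intersections may lie at infinity, over extension fields, or carry multiplicity).


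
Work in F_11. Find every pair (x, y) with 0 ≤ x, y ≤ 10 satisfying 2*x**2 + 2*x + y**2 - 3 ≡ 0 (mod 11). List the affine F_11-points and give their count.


Affine F_11-points: {(0, 5), (0, 6), (3, 1), (3, 10), (5, 3), (5, 8), (7, 1), (7, 10), (10, 5), (10, 6)}; count = 10.

For each of the 121 pairs (x, y) ∈ F_11², evaluate f(x, y) mod 11. Record the zeros.
  x = 0: [0↦8, 1↦9, 2↦1, 3↦6, 4↦2, 5↦0, 6↦0, 7↦2, 8↦6, 9↦1, 10↦9]  zeros at y ∈ {5, 6}
  x = 1: [0↦1, 1↦2, 2↦5, 3↦10, 4↦6, 5↦4, 6↦4, 7↦6, 8↦10, 9↦5, 10↦2]  zeros at y ∈ ∅
  x = 2: [0↦9, 1↦10, 2↦2, 3↦7, 4↦3, 5↦1, 6↦1, 7↦3, 8↦7, 9↦2, 10↦10]  zeros at y ∈ ∅
  x = 3: [0↦10, 1↦0, 2↦3, 3↦8, 4↦4, 5↦2, 6↦2, 7↦4, 8↦8, 9↦3, 10↦0]  zeros at y ∈ {1, 10}
  x = 4: [0↦4, 1↦5, 2↦8, 3↦2, 4↦9, 5↦7, 6↦7, 7↦9, 8↦2, 9↦8, 10↦5]  zeros at y ∈ ∅
  x = 5: [0↦2, 1↦3, 2↦6, 3↦0, 4↦7, 5↦5, 6↦5, 7↦7, 8↦0, 9↦6, 10↦3]  zeros at y ∈ {3, 8}
  x = 6: [0↦4, 1↦5, 2↦8, 3↦2, 4↦9, 5↦7, 6↦7, 7↦9, 8↦2, 9↦8, 10↦5]  zeros at y ∈ ∅
  x = 7: [0↦10, 1↦0, 2↦3, 3↦8, 4↦4, 5↦2, 6↦2, 7↦4, 8↦8, 9↦3, 10↦0]  zeros at y ∈ {1, 10}
  x = 8: [0↦9, 1↦10, 2↦2, 3↦7, 4↦3, 5↦1, 6↦1, 7↦3, 8↦7, 9↦2, 10↦10]  zeros at y ∈ ∅
  x = 9: [0↦1, 1↦2, 2↦5, 3↦10, 4↦6, 5↦4, 6↦4, 7↦6, 8↦10, 9↦5, 10↦2]  zeros at y ∈ ∅
  x = 10: [0↦8, 1↦9, 2↦1, 3↦6, 4↦2, 5↦0, 6↦0, 7↦2, 8↦6, 9↦1, 10↦9]  zeros at y ∈ {5, 6}
Collecting zeros: affine points = {(0, 5), (0, 6), (3, 1), (3, 10), (5, 3), (5, 8), (7, 1), (7, 10), (10, 5), (10, 6)}.
Total count |C(F_11)_aff| = 10.


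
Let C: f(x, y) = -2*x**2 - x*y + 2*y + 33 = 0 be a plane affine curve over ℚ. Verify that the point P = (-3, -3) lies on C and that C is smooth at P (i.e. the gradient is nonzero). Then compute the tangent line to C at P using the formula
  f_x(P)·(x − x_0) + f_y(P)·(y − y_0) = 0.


Tangent line at P: 15*x + 5*y + 60 = 0.

Step 1: f(-3, -3) = 0, so P lies on C.
Step 2: partial derivatives
  f_x(x, y) = -4*x - y, f_y(x, y) = 2 - x.
  f_x(P) = 15, f_y(P) = 5 (gradient nonzero, so P is smooth).
Step 3: tangent line at P: 15·(x − -3) + 5·(y − -3) = 0.
Expanding: 15*x + 5*y + 60 = 0.


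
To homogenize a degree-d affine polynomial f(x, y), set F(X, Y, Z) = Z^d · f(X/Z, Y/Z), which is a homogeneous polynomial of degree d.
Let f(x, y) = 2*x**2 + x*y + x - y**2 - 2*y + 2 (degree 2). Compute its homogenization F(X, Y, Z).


F(X, Y, Z) = 2*X**2 + X*Y + X*Z - Y**2 - 2*Y*Z + 2*Z**2

deg(f) = 2.
Substitute x = X/Z, y = Y/Z into f, then multiply by Z^2.
  monomial 2·x^2·y^0 ↦ 2·X^2·Y^0·Z^0.
  monomial 1·x^1·y^1 ↦ 1·X^1·Y^1·Z^0.
  monomial 1·x^1·y^0 ↦ 1·X^1·Y^0·Z^1.
  monomial -1·x^0·y^2 ↦ -1·X^0·Y^2·Z^0.
  monomial -2·x^0·y^1 ↦ -2·X^0·Y^1·Z^1.
  monomial 2·x^0·y^0 ↦ 2·X^0·Y^0·Z^2.
Collecting: F(X, Y, Z) = 2*X**2 + X*Y + X*Z - Y**2 - 2*Y*Z + 2*Z**2.


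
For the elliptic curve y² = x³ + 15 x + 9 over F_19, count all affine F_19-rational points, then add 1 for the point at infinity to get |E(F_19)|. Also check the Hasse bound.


Affine points = {(0, 3), (0, 16), (1, 5), (1, 14), (2, 3), (2, 16), (3, 9), (3, 10), (4, 0), (5, 0), (6, 7), (6, 12), (7, 1), (7, 18), (10, 0), (11, 2), (11, 17), (12, 6), (12, 13), (13, 8), (13, 11), (17, 3), (17, 16)}; affine count = 23; |E(F_19)| = 24.

Discriminant check: Δ ∝ 4a³ + 27b² = 4·15³ + 27·9² = 4·3375 + 27·81 ≡ 12 (mod 19). Nonzero ⇒ E is nonsingular.
For each x ∈ F_19, compute rhs = x³ + 15·x + 9 mod 19, then count y ∈ F_19 with y² ≡ rhs.
  x = 0: rhs = 9, matching y values: 3, 16 (2 points).
  x = 1: rhs = 6, matching y values: 5, 14 (2 points).
  x = 2: rhs = 9, matching y values: 3, 16 (2 points).
  x = 3: rhs = 5, matching y values: 9, 10 (2 points).
  x = 4: rhs = 0, matching y values: 0 (1 points).
  x = 5: rhs = 0, matching y values: 0 (1 points).
  x = 6: rhs = 11, matching y values: 7, 12 (2 points).
  x = 7: rhs = 1, matching y values: 1, 18 (2 points).
  x = 8: rhs = 14, matching y values: none (0 points).
  x = 9: rhs = 18, matching y values: none (0 points).
  x = 10: rhs = 0, matching y values: 0 (1 points).
  x = 11: rhs = 4, matching y values: 2, 17 (2 points).
  x = 12: rhs = 17, matching y values: 6, 13 (2 points).
  x = 13: rhs = 7, matching y values: 8, 11 (2 points).
  x = 14: rhs = 18, matching y values: none (0 points).
  x = 15: rhs = 18, matching y values: none (0 points).
  x = 16: rhs = 13, matching y values: none (0 points).
  x = 17: rhs = 9, matching y values: 3, 16 (2 points).
  x = 18: rhs = 12, matching y values: none (0 points).
Total affine count: 23.
Full point count |E(F_19)| = 23 + 1 = 24.
Hasse bound: |24 − (19+1)| = |4| = 4 ≤ 2√19 ≈ 8.7178 ✓.


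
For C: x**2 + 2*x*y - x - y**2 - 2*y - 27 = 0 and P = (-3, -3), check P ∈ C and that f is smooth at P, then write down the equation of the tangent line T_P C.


Tangent line at P: -13*x - 2*y - 45 = 0.

Step 1: f(-3, -3) = 0, so P lies on C.
Step 2: partial derivatives
  f_x(x, y) = 2*x + 2*y - 1, f_y(x, y) = 2*x - 2*y - 2.
  f_x(P) = -13, f_y(P) = -2 (gradient nonzero, so P is smooth).
Step 3: tangent line at P: -13·(x − -3) + -2·(y − -3) = 0.
Expanding: -13*x - 2*y - 45 = 0.


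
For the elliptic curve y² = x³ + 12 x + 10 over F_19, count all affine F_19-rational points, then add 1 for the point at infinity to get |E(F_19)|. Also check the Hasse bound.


Affine points = {(1, 2), (1, 17), (2, 2), (2, 17), (3, 4), (3, 15), (5, 9), (5, 10), (7, 0), (9, 7), (9, 12), (10, 3), (10, 16), (12, 1), (12, 18), (13, 8), (13, 11), (16, 2), (16, 17), (17, 4), (17, 15), (18, 4), (18, 15)}; affine count = 23; |E(F_19)| = 24.

Discriminant check: Δ ∝ 4a³ + 27b² = 4·12³ + 27·10² = 4·1728 + 27·100 ≡ 17 (mod 19). Nonzero ⇒ E is nonsingular.
For each x ∈ F_19, compute rhs = x³ + 12·x + 10 mod 19, then count y ∈ F_19 with y² ≡ rhs.
  x = 0: rhs = 10, matching y values: none (0 points).
  x = 1: rhs = 4, matching y values: 2, 17 (2 points).
  x = 2: rhs = 4, matching y values: 2, 17 (2 points).
  x = 3: rhs = 16, matching y values: 4, 15 (2 points).
  x = 4: rhs = 8, matching y values: none (0 points).
  x = 5: rhs = 5, matching y values: 9, 10 (2 points).
  x = 6: rhs = 13, matching y values: none (0 points).
  x = 7: rhs = 0, matching y values: 0 (1 points).
  x = 8: rhs = 10, matching y values: none (0 points).
  x = 9: rhs = 11, matching y values: 7, 12 (2 points).
  x = 10: rhs = 9, matching y values: 3, 16 (2 points).
  x = 11: rhs = 10, matching y values: none (0 points).
  x = 12: rhs = 1, matching y values: 1, 18 (2 points).
  x = 13: rhs = 7, matching y values: 8, 11 (2 points).
  x = 14: rhs = 15, matching y values: none (0 points).
  x = 15: rhs = 12, matching y values: none (0 points).
  x = 16: rhs = 4, matching y values: 2, 17 (2 points).
  x = 17: rhs = 16, matching y values: 4, 15 (2 points).
  x = 18: rhs = 16, matching y values: 4, 15 (2 points).
Total affine count: 23.
Full point count |E(F_19)| = 23 + 1 = 24.
Hasse bound: |24 − (19+1)| = |4| = 4 ≤ 2√19 ≈ 8.7178 ✓.


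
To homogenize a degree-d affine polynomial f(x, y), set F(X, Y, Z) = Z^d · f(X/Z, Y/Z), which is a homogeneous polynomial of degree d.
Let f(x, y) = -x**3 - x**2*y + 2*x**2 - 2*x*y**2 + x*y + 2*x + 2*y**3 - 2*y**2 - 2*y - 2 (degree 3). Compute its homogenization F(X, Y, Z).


F(X, Y, Z) = -X**3 - X**2*Y + 2*X**2*Z - 2*X*Y**2 + X*Y*Z + 2*X*Z**2 + 2*Y**3 - 2*Y**2*Z - 2*Y*Z**2 - 2*Z**3

deg(f) = 3.
Substitute x = X/Z, y = Y/Z into f, then multiply by Z^3.
  monomial -1·x^3·y^0 ↦ -1·X^3·Y^0·Z^0.
  monomial -1·x^2·y^1 ↦ -1·X^2·Y^1·Z^0.
  monomial 2·x^2·y^0 ↦ 2·X^2·Y^0·Z^1.
  monomial -2·x^1·y^2 ↦ -2·X^1·Y^2·Z^0.
  monomial 1·x^1·y^1 ↦ 1·X^1·Y^1·Z^1.
  monomial 2·x^1·y^0 ↦ 2·X^1·Y^0·Z^2.
  monomial 2·x^0·y^3 ↦ 2·X^0·Y^3·Z^0.
  monomial -2·x^0·y^2 ↦ -2·X^0·Y^2·Z^1.
  monomial -2·x^0·y^1 ↦ -2·X^0·Y^1·Z^2.
  monomial -2·x^0·y^0 ↦ -2·X^0·Y^0·Z^3.
Collecting: F(X, Y, Z) = -X**3 - X**2*Y + 2*X**2*Z - 2*X*Y**2 + X*Y*Z + 2*X*Z**2 + 2*Y**3 - 2*Y**2*Z - 2*Y*Z**2 - 2*Z**3.


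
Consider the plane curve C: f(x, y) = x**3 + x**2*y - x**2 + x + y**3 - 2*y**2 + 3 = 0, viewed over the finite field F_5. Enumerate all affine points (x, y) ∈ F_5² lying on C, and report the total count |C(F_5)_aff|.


Affine F_5-points: {(0, 4), (1, 4), (2, 3), (3, 3), (4, 0), (4, 1)}; count = 6.

For each of the 25 pairs (x, y) ∈ F_5², evaluate f(x, y) mod 5. Record the zeros.
  x = 0: [0↦3, 1↦2, 2↦3, 3↦2, 4↦0]  zeros at y ∈ {4}
  x = 1: [0↦4, 1↦4, 2↦1, 3↦1, 4↦0]  zeros at y ∈ {4}
  x = 2: [0↦4, 1↦2, 2↦2, 3↦0, 4↦2]  zeros at y ∈ {3}
  x = 3: [0↦4, 1↦2, 2↦2, 3↦0, 4↦2]  zeros at y ∈ {3}
  x = 4: [0↦0, 1↦0, 2↦2, 3↦2, 4↦1]  zeros at y ∈ {0, 1}
Collecting zeros: affine points = {(0, 4), (1, 4), (2, 3), (3, 3), (4, 0), (4, 1)}.
Total count |C(F_5)_aff| = 6.


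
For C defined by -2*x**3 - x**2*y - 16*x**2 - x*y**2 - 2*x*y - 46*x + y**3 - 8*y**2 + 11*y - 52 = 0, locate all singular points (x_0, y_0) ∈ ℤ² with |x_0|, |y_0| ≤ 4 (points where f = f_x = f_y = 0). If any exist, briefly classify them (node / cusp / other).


Singular points: {(-3, 2)}; classification: cusp.

Compute partial derivatives:
  f_x = -6*x**2 - 2*x*y - 32*x - y**2 - 2*y - 46.
  f_y = -x**2 - 2*x*y - 2*x + 3*y**2 - 16*y + 11.
Scan x_0 ∈ {−4, ..., 4}. For each x_0, f_y(x_0, y) is a polynomial in y; find its integer roots y ∈ {−4, ..., 4}, then test f_x and f at those candidates.
  x = -4: f_y(-4, y) = 3*y**2 - 8*y + 3; no integer root y with |y| ≤ 4.
  x = -3: f_y(-3, y) = 3*y**2 - 10*y + 8; vanishes at y ∈ {2}. (-3, 2): f_x = 0, f = 0 — SINGULAR.
  x = -2: f_y(-2, y) = 3*y**2 - 12*y + 11; no integer root y with |y| ≤ 4.
  x = -1: f_y(-1, y) = 3*y**2 - 14*y + 12; no integer root y with |y| ≤ 4.
  x = 0: f_y(0, y) = 3*y**2 - 16*y + 11; no integer root y with |y| ≤ 4.
  x = 1: f_y(1, y) = 3*y**2 - 18*y + 8; no integer root y with |y| ≤ 4.
  x = 2: f_y(2, y) = 3*y**2 - 20*y + 3; no integer root y with |y| ≤ 4.
  x = 3: f_y(3, y) = 3*y**2 - 22*y - 4; no integer root y with |y| ≤ 4.
  x = 4: f_y(4, y) = 3*y**2 - 24*y - 13; no integer root y with |y| ≤ 4.
Only singular point on the grid: (-3, 2).
Classify: substitute x = -3 + u, y = 2 + v and expand: f = -2*u**3 - u**2*v - u*v**2 + v**3 + v**2.
No constant or linear terms (consistent with a singular point). Quadratic part: v**2. Cubic part: -2*u**3 - u**2*v - u*v**2 + v**3.
The quadratic part v**2 is a perfect square, so there is a single (double) tangent line v = 0, i.e. y = 2. Restricting the cubic part to that line (v = 0) leaves -2*u**3 ≠ 0, so f is not divisible by v and the branch is v² ≈ 2*u**3 to lowest order — this is a cusp.
Classification: cusp.


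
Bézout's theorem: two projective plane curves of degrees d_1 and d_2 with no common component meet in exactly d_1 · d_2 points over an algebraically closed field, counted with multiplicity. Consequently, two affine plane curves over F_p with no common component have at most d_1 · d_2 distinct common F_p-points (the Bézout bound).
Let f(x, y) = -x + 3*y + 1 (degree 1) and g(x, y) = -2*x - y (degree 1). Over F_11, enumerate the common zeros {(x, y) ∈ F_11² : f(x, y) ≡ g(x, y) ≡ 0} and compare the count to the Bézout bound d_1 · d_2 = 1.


Common zeros: {(8, 6)}; count = 1; Bézout bound = 1.

deg(f) = 1, deg(g) = 1, so Bézout bound = 1.
Scan x ∈ F_11. For each x, list the y ∈ F_11 with f(x, y) ≡ 0 and those with g(x, y) ≡ 0 (mod 11); the common zeros in that column are the intersection.
  x = 0: f ≡ 0 at y ∈ {7}; g ≡ 0 at y ∈ {0}; common: ∅.
  x = 1: f ≡ 0 at y ∈ {0}; g ≡ 0 at y ∈ {9}; common: ∅.
  x = 2: f ≡ 0 at y ∈ {4}; g ≡ 0 at y ∈ {7}; common: ∅.
  x = 3: f ≡ 0 at y ∈ {8}; g ≡ 0 at y ∈ {5}; common: ∅.
  x = 4: f ≡ 0 at y ∈ {1}; g ≡ 0 at y ∈ {3}; common: ∅.
  x = 5: f ≡ 0 at y ∈ {5}; g ≡ 0 at y ∈ {1}; common: ∅.
  x = 6: f ≡ 0 at y ∈ {9}; g ≡ 0 at y ∈ {10}; common: ∅.
  x = 7: f ≡ 0 at y ∈ {2}; g ≡ 0 at y ∈ {8}; common: ∅.
  x = 8: f ≡ 0 at y ∈ {6}; g ≡ 0 at y ∈ {6}; common: {6}.
  x = 9: f ≡ 0 at y ∈ {10}; g ≡ 0 at y ∈ {4}; common: ∅.
  x = 10: f ≡ 0 at y ∈ {3}; g ≡ 0 at y ∈ {2}; common: ∅.
Collecting: common zeros = {(8, 6)}, so the count is 1.
Comparison with the Bézout bound: 1 ≤ 1 = deg(f)·deg(g), as expected for curves with no common component (the bound is attained).


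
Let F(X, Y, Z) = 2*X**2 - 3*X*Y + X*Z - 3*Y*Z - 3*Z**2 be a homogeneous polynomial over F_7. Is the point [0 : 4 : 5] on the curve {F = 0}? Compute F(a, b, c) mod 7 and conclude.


F(0,4,5) ≡ 5 (mod 7); P is NOT on the curve.

Evaluate F(0, 4, 5) term-by-term (mod 7).
  2*X**2 ↦ 2·0·1·1 = 0
  -3*X*Y ↦ -3·0·4·1 = 0
  X*Z ↦ 1·0·1·5 = 0
  -3*Y*Z ↦ -3·1·4·5 = -60
  -3*Z**2 ↦ -3·1·1·25 = -75
Sum: F(0, 4, 5) = (0) + (0) + (0) + (-60) + (-75) = -135.
Reducing mod 7: -135 ≡ 5 (mod 7).
Since F(a, b, c) ≡ 5 ≠ 0 (mod 7), P does NOT lie on the curve.


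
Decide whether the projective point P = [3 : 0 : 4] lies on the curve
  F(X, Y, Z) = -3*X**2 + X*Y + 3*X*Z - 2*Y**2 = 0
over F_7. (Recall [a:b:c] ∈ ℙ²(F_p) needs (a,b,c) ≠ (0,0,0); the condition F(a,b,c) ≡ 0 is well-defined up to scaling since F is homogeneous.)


F(3,0,4) ≡ 2 (mod 7); P is NOT on the curve.

Evaluate F(3, 0, 4) term-by-term (mod 7).
  -3*X**2 ↦ -3·9·1·1 = -27
  X*Y ↦ 1·3·0·1 = 0
  3*X*Z ↦ 3·3·1·4 = 36
  -2*Y**2 ↦ -2·1·0·1 = 0
Sum: F(3, 0, 4) = (-27) + (0) + (36) + (0) = 9.
Reducing mod 7: 9 ≡ 2 (mod 7).
Since F(a, b, c) ≡ 2 ≠ 0 (mod 7), P does NOT lie on the curve.


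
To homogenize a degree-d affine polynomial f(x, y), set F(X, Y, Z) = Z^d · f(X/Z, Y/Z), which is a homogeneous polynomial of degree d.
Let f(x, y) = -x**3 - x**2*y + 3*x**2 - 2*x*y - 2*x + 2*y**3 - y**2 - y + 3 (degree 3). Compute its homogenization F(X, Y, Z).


F(X, Y, Z) = -X**3 - X**2*Y + 3*X**2*Z - 2*X*Y*Z - 2*X*Z**2 + 2*Y**3 - Y**2*Z - Y*Z**2 + 3*Z**3

deg(f) = 3.
Substitute x = X/Z, y = Y/Z into f, then multiply by Z^3.
  monomial -1·x^3·y^0 ↦ -1·X^3·Y^0·Z^0.
  monomial -1·x^2·y^1 ↦ -1·X^2·Y^1·Z^0.
  monomial 3·x^2·y^0 ↦ 3·X^2·Y^0·Z^1.
  monomial -2·x^1·y^1 ↦ -2·X^1·Y^1·Z^1.
  monomial -2·x^1·y^0 ↦ -2·X^1·Y^0·Z^2.
  monomial 2·x^0·y^3 ↦ 2·X^0·Y^3·Z^0.
  monomial -1·x^0·y^2 ↦ -1·X^0·Y^2·Z^1.
  monomial -1·x^0·y^1 ↦ -1·X^0·Y^1·Z^2.
  monomial 3·x^0·y^0 ↦ 3·X^0·Y^0·Z^3.
Collecting: F(X, Y, Z) = -X**3 - X**2*Y + 3*X**2*Z - 2*X*Y*Z - 2*X*Z**2 + 2*Y**3 - Y**2*Z - Y*Z**2 + 3*Z**3.


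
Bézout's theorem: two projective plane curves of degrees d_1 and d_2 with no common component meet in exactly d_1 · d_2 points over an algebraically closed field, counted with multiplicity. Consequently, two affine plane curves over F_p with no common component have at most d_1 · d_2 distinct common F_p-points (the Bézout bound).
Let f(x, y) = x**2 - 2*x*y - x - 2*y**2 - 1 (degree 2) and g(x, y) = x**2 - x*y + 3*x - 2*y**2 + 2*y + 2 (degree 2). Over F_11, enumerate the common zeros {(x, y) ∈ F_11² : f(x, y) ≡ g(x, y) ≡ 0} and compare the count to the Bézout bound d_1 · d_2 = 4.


Common zeros: {(0, 4)}; count = 1; Bézout bound = 4.

deg(f) = 2, deg(g) = 2, so Bézout bound = 4.
Scan x ∈ F_11. For each x, list the y ∈ F_11 with f(x, y) ≡ 0 and those with g(x, y) ≡ 0 (mod 11); the common zeros in that column are the intersection.
  x = 0: f ≡ 0 at y ∈ {4, 7}; g ≡ 0 at y ∈ {4, 8}; common: {4}.
  x = 1: f ≡ 0 at y ∈ ∅; g ≡ 0 at y ∈ {2, 4}; common: ∅.
  x = 2: f ≡ 0 at y ∈ ∅; g ≡ 0 at y ∈ ∅; common: ∅.
  x = 3: f ≡ 0 at y ∈ ∅; g ≡ 0 at y ∈ ∅; common: ∅.
  x = 4: f ≡ 0 at y ∈ {0, 7}; g ≡ 0 at y ∈ ∅; common: ∅.
  x = 5: f ≡ 0 at y ∈ ∅; g ≡ 0 at y ∈ {7, 8}; common: ∅.
  x = 6: f ≡ 0 at y ∈ ∅; g ≡ 0 at y ∈ ∅; common: ∅.
  x = 7: f ≡ 0 at y ∈ ∅; g ≡ 0 at y ∈ ∅; common: ∅.
  x = 8: f ≡ 0 at y ∈ {0, 3}; g ≡ 0 at y ∈ ∅; common: ∅.
  x = 9: f ≡ 0 at y ∈ {4, 9}; g ≡ 0 at y ∈ {0, 2}; common: ∅.
  x = 10: f ≡ 0 at y ∈ {3, 9}; g ≡ 0 at y ∈ {0, 7}; common: ∅.
Collecting: common zeros = {(0, 4)}, so the count is 1.
Comparison with the Bézout bound: 1 ≤ 4 = deg(f)·deg(g), as expected for curves with no common component (the affine F_11-count falls short of the bound because intersections may lie at infinity, over extension fields, or carry multiplicity).


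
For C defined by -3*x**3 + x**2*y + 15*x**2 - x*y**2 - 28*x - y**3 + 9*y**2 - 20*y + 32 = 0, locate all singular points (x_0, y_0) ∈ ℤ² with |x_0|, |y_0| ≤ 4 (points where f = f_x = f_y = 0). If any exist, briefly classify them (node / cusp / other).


Singular points: {(2, 2)}; classification: node.

Compute partial derivatives:
  f_x = -9*x**2 + 2*x*y + 30*x - y**2 - 28.
  f_y = x**2 - 2*x*y - 3*y**2 + 18*y - 20.
Scan x_0 ∈ {−4, ..., 4}. For each x_0, f_y(x_0, y) is a polynomial in y; find its integer roots y ∈ {−4, ..., 4}, then test f_x and f at those candidates.
  x = -4: f_y(-4, y) = -3*y**2 + 26*y - 4; no integer root y with |y| ≤ 4.
  x = -3: f_y(-3, y) = -3*y**2 + 24*y - 11; no integer root y with |y| ≤ 4.
  x = -2: f_y(-2, y) = -3*y**2 + 22*y - 16; no integer root y with |y| ≤ 4.
  x = -1: f_y(-1, y) = -3*y**2 + 20*y - 19; no integer root y with |y| ≤ 4.
  x = 0: f_y(0, y) = -3*y**2 + 18*y - 20; no integer root y with |y| ≤ 4.
  x = 1: f_y(1, y) = -3*y**2 + 16*y - 19; no integer root y with |y| ≤ 4.
  x = 2: f_y(2, y) = -3*y**2 + 14*y - 16; vanishes at y ∈ {2}. (2, 2): f_x = 0, f = 0 — SINGULAR.
  x = 3: f_y(3, y) = -3*y**2 + 12*y - 11; no integer root y with |y| ≤ 4.
  x = 4: f_y(4, y) = -3*y**2 + 10*y - 4; no integer root y with |y| ≤ 4.
Only singular point on the grid: (2, 2).
Classify: substitute x = 2 + u, y = 2 + v and expand: f = -3*u**3 + u**2*v - u**2 - u*v**2 - v**3 + v**2.
No constant or linear terms (consistent with a singular point). Quadratic part: -u**2 + v**2. Cubic part: -3*u**3 + u**2*v - u*v**2 - v**3.
The quadratic part v**2 - u**2 = (v − u)(v + u) splits into two distinct linear factors, so there are two distinct tangent lines y − 2 = ±(x − 2) — this is a node (ordinary double point).
Classification: node.


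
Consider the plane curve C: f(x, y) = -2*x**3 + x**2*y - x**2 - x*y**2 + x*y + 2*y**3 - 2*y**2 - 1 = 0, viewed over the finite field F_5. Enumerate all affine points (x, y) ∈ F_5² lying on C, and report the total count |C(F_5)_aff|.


Affine F_5-points: {(0, 3), (0, 4), (2, 3), (3, 1), (4, 0), (4, 3)}; count = 6.

For each of the 25 pairs (x, y) ∈ F_5², evaluate f(x, y) mod 5. Record the zeros.
  x = 0: [0↦4, 1↦4, 2↦2, 3↦0, 4↦0]  zeros at y ∈ {3, 4}
  x = 1: [0↦1, 1↦2, 2↦4, 3↦4, 4↦4]  zeros at y ∈ ∅
  x = 2: [0↦4, 1↦3, 2↦1, 3↦0, 4↦2]  zeros at y ∈ {3}
  x = 3: [0↦1, 1↦0, 2↦1, 3↦1, 4↦2]  zeros at y ∈ {1}
  x = 4: [0↦0, 1↦1, 2↦2, 3↦0, 4↦2]  zeros at y ∈ {0, 3}
Collecting zeros: affine points = {(0, 3), (0, 4), (2, 3), (3, 1), (4, 0), (4, 3)}.
Total count |C(F_5)_aff| = 6.


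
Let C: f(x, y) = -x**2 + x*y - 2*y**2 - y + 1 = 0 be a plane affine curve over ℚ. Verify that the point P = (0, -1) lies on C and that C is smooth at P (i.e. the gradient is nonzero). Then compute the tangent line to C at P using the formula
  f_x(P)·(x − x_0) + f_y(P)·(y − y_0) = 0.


Tangent line at P: -x + 3*y + 3 = 0.

Step 1: f(0, -1) = 0, so P lies on C.
Step 2: partial derivatives
  f_x(x, y) = -2*x + y, f_y(x, y) = x - 4*y - 1.
  f_x(P) = -1, f_y(P) = 3 (gradient nonzero, so P is smooth).
Step 3: tangent line at P: -1·(x − 0) + 3·(y − -1) = 0.
Expanding: -x + 3*y + 3 = 0.


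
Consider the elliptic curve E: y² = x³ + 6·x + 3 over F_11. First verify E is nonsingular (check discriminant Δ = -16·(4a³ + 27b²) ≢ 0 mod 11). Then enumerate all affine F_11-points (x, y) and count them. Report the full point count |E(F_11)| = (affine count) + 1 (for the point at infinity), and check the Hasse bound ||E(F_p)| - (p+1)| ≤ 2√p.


Affine points = {(0, 5), (0, 6), (2, 1), (2, 10), (3, 2), (3, 9), (4, 5), (4, 6), (5, 2), (5, 9), (7, 5), (7, 6), (9, 4), (9, 7)}; affine count = 14; |E(F_11)| = 15.

Discriminant check: Δ ∝ 4a³ + 27b² = 4·6³ + 27·3² = 4·216 + 27·9 ≡ 7 (mod 11). Nonzero ⇒ E is nonsingular.
For each x ∈ F_11, compute rhs = x³ + 6·x + 3 mod 11, then count y ∈ F_11 with y² ≡ rhs.
  x = 0: rhs = 3, matching y values: 5, 6 (2 points).
  x = 1: rhs = 10, matching y values: none (0 points).
  x = 2: rhs = 1, matching y values: 1, 10 (2 points).
  x = 3: rhs = 4, matching y values: 2, 9 (2 points).
  x = 4: rhs = 3, matching y values: 5, 6 (2 points).
  x = 5: rhs = 4, matching y values: 2, 9 (2 points).
  x = 6: rhs = 2, matching y values: none (0 points).
  x = 7: rhs = 3, matching y values: 5, 6 (2 points).
  x = 8: rhs = 2, matching y values: none (0 points).
  x = 9: rhs = 5, matching y values: 4, 7 (2 points).
  x = 10: rhs = 7, matching y values: none (0 points).
Total affine count: 14.
Full point count |E(F_11)| = 14 + 1 = 15.
Hasse bound: |15 − (11+1)| = |3| = 3 ≤ 2√11 ≈ 6.6332 ✓.


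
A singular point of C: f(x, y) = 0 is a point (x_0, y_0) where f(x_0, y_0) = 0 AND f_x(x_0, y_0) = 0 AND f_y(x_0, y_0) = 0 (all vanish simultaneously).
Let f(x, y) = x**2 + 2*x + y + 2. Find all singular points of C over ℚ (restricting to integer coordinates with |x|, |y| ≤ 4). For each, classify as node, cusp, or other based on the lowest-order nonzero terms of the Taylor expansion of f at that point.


No singular points in the scanned grid; C is smooth there.

Compute partial derivatives:
  f_x = 2*x + 2.
  f_y = 1.
f_y = 1 is a nonzero constant, so f_y never vanishes: no point (x, y) can satisfy f = f_x = f_y = 0. In particular no (x, y) ∈ {−4, ..., 4}² is singular; the curve is smooth.


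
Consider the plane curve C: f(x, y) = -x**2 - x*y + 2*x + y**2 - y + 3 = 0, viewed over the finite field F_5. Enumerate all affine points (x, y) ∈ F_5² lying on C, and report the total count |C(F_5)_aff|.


Affine F_5-points: {(0, 2), (0, 4), (3, 0), (3, 4), (4, 0)}; count = 5.

For each of the 25 pairs (x, y) ∈ F_5², evaluate f(x, y) mod 5. Record the zeros.
  x = 0: [0↦3, 1↦3, 2↦0, 3↦4, 4↦0]  zeros at y ∈ {2, 4}
  x = 1: [0↦4, 1↦3, 2↦4, 3↦2, 4↦2]  zeros at y ∈ ∅
  x = 2: [0↦3, 1↦1, 2↦1, 3↦3, 4↦2]  zeros at y ∈ ∅
  x = 3: [0↦0, 1↦2, 2↦1, 3↦2, 4↦0]  zeros at y ∈ {0, 4}
  x = 4: [0↦0, 1↦1, 2↦4, 3↦4, 4↦1]  zeros at y ∈ {0}
Collecting zeros: affine points = {(0, 2), (0, 4), (3, 0), (3, 4), (4, 0)}.
Total count |C(F_5)_aff| = 5.


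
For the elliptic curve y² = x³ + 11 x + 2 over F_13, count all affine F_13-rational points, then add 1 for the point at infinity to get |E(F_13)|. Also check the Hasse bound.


Affine points = {(1, 1), (1, 12), (3, 6), (3, 7), (5, 0), (8, 2), (8, 11), (12, 4), (12, 9)}; affine count = 9; |E(F_13)| = 10.

Discriminant check: Δ ∝ 4a³ + 27b² = 4·11³ + 27·2² = 4·1331 + 27·4 ≡ 11 (mod 13). Nonzero ⇒ E is nonsingular.
For each x ∈ F_13, compute rhs = x³ + 11·x + 2 mod 13, then count y ∈ F_13 with y² ≡ rhs.
  x = 0: rhs = 2, matching y values: none (0 points).
  x = 1: rhs = 1, matching y values: 1, 12 (2 points).
  x = 2: rhs = 6, matching y values: none (0 points).
  x = 3: rhs = 10, matching y values: 6, 7 (2 points).
  x = 4: rhs = 6, matching y values: none (0 points).
  x = 5: rhs = 0, matching y values: 0 (1 points).
  x = 6: rhs = 11, matching y values: none (0 points).
  x = 7: rhs = 6, matching y values: none (0 points).
  x = 8: rhs = 4, matching y values: 2, 11 (2 points).
  x = 9: rhs = 11, matching y values: none (0 points).
  x = 10: rhs = 7, matching y values: none (0 points).
  x = 11: rhs = 11, matching y values: none (0 points).
  x = 12: rhs = 3, matching y values: 4, 9 (2 points).
Total affine count: 9.
Full point count |E(F_13)| = 9 + 1 = 10.
Hasse bound: |10 − (13+1)| = |-4| = 4 ≤ 2√13 ≈ 7.2111 ✓.


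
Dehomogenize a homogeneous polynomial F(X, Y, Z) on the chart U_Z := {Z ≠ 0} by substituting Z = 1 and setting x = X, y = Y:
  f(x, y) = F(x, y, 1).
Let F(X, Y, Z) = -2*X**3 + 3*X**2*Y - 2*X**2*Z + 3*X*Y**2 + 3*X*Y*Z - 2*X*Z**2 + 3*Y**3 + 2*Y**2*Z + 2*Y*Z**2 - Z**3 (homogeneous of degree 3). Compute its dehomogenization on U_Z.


f(x, y) = -2*x**3 + 3*x**2*y - 2*x**2 + 3*x*y**2 + 3*x*y - 2*x + 3*y**3 + 2*y**2 + 2*y - 1

On U_Z we set Z = 1. Each monomial c·X^i·Y^j·Z^k in F becomes c·x^i·y^j·1^k = c·x^i·y^j.
Substituting Z = 1: F(X, Y, 1) = -2*x**3 + 3*x**2*y - 2*x**2 + 3*x*y**2 + 3*x*y - 2*x + 3*y**3 + 2*y**2 + 2*y - 1.
Note: deg(f) ≤ deg(F) = 3; strict inequality happens when F is divisible by Z (lost terms).


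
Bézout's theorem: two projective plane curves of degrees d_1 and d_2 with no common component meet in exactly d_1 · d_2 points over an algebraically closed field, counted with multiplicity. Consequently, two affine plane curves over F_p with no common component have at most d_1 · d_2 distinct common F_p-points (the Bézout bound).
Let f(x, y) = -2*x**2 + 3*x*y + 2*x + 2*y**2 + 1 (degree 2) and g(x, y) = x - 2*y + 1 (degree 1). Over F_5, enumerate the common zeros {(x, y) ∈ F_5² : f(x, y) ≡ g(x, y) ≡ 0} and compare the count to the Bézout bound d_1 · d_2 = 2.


Common zeros: {(3, 2)}; count = 1; Bézout bound = 2.

deg(f) = 2, deg(g) = 1, so Bézout bound = 2.
Scan x ∈ F_5. For each x, list the y ∈ F_5 with f(x, y) ≡ 0 and those with g(x, y) ≡ 0 (mod 5); the common zeros in that column are the intersection.
  x = 0: f ≡ 0 at y ∈ ∅; g ≡ 0 at y ∈ {3}; common: ∅.
  x = 1: f ≡ 0 at y ∈ {2, 4}; g ≡ 0 at y ∈ {1}; common: ∅.
  x = 2: f ≡ 0 at y ∈ {1}; g ≡ 0 at y ∈ {4}; common: ∅.
  x = 3: f ≡ 0 at y ∈ {1, 2}; g ≡ 0 at y ∈ {2}; common: {2}.
  x = 4: f ≡ 0 at y ∈ ∅; g ≡ 0 at y ∈ {0}; common: ∅.
Collecting: common zeros = {(3, 2)}, so the count is 1.
Comparison with the Bézout bound: 1 ≤ 2 = deg(f)·deg(g), as expected for curves with no common component (the affine F_5-count falls short of the bound because intersections may lie at infinity, over extension fields, or carry multiplicity).


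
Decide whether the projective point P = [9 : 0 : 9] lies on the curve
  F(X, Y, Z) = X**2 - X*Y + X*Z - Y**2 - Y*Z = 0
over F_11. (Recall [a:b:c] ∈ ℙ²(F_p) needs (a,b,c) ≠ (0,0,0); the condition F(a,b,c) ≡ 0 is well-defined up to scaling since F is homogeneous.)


F(9,0,9) ≡ 8 (mod 11); P is NOT on the curve.

Evaluate F(9, 0, 9) term-by-term (mod 11).
  X**2 ↦ 1·81·1·1 = 81
  -X*Y ↦ -1·9·0·1 = 0
  X*Z ↦ 1·9·1·9 = 81
  -Y**2 ↦ -1·1·0·1 = 0
  -Y*Z ↦ -1·1·0·9 = 0
Sum: F(9, 0, 9) = (81) + (0) + (81) + (0) + (0) = 162.
Reducing mod 11: 162 ≡ 8 (mod 11).
Since F(a, b, c) ≡ 8 ≠ 0 (mod 11), P does NOT lie on the curve.


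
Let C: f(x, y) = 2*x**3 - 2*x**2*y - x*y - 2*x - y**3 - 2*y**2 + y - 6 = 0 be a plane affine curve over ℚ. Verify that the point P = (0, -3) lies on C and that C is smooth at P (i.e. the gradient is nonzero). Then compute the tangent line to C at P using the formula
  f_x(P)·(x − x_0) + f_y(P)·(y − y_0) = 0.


Tangent line at P: x - 14*y - 42 = 0.

Step 1: f(0, -3) = 0, so P lies on C.
Step 2: partial derivatives
  f_x(x, y) = 6*x**2 - 4*x*y - y - 2, f_y(x, y) = -2*x**2 - x - 3*y**2 - 4*y + 1.
  f_x(P) = 1, f_y(P) = -14 (gradient nonzero, so P is smooth).
Step 3: tangent line at P: 1·(x − 0) + -14·(y − -3) = 0.
Expanding: x - 14*y - 42 = 0.


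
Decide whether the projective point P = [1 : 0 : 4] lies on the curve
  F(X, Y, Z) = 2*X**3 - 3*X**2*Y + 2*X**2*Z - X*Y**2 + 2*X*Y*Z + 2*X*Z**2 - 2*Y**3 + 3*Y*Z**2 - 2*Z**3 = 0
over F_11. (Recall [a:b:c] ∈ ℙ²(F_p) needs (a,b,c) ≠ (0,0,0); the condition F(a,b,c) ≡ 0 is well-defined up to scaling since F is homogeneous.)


F(1,0,4) ≡ 2 (mod 11); P is NOT on the curve.

Evaluate F(1, 0, 4) term-by-term (mod 11).
  2*X**3 ↦ 2·1·1·1 = 2
  -3*X**2*Y ↦ -3·1·0·1 = 0
  2*X**2*Z ↦ 2·1·1·4 = 8
  -X*Y**2 ↦ -1·1·0·1 = 0
  2*X*Y*Z ↦ 2·1·0·4 = 0
  2*X*Z**2 ↦ 2·1·1·16 = 32
  -2*Y**3 ↦ -2·1·0·1 = 0
  3*Y*Z**2 ↦ 3·1·0·16 = 0
  -2*Z**3 ↦ -2·1·1·64 = -128
Sum: F(1, 0, 4) = (2) + (0) + (8) + (0) + (0) + (32) + (0) + (0) + (-128) = -86.
Reducing mod 11: -86 ≡ 2 (mod 11).
Since F(a, b, c) ≡ 2 ≠ 0 (mod 11), P does NOT lie on the curve.


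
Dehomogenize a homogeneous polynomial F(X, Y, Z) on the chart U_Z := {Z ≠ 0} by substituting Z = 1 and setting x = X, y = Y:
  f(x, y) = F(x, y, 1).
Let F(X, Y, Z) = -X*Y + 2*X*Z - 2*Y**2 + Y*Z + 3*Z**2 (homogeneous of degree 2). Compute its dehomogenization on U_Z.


f(x, y) = -x*y + 2*x - 2*y**2 + y + 3

On U_Z we set Z = 1. Each monomial c·X^i·Y^j·Z^k in F becomes c·x^i·y^j·1^k = c·x^i·y^j.
Substituting Z = 1: F(X, Y, 1) = -x*y + 2*x - 2*y**2 + y + 3.
Note: deg(f) ≤ deg(F) = 2; strict inequality happens when F is divisible by Z (lost terms).


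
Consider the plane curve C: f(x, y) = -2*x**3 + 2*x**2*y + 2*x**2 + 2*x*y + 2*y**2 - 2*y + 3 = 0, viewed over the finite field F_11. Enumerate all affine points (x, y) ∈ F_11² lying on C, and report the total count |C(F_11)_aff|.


Affine F_11-points: {(3, 0), (5, 5), (5, 10), (7, 1), (7, 10), (10, 2), (10, 10)}; count = 7.

For each of the 121 pairs (x, y) ∈ F_11², evaluate f(x, y) mod 11. Record the zeros.
  x = 0: [0↦3, 1↦3, 2↦7, 3↦4, 4↦5, 5↦10, 6↦8, 7↦10, 8↦5, 9↦4, 10↦7]  zeros at y ∈ ∅
  x = 1: [0↦3, 1↦7, 2↦4, 3↦5, 4↦10, 5↦8, 6↦10, 7↦5, 8↦4, 9↦7, 10↦3]  zeros at y ∈ ∅
  x = 2: [0↦6, 1↦7, 2↦1, 3↦10, 4↦1, 5↦7, 6↦6, 7↦9, 8↦5, 9↦5, 10↦9]  zeros at y ∈ ∅
  x = 3: [0↦0, 1↦2, 2↦8, 3↦7, 4↦10, 5↦6, 6↦6, 7↦10, 8↦7, 9↦8, 10↦2]  zeros at y ∈ {0}
  x = 4: [0↦6, 1↦2, 2↦2, 3↦6, 4↦3, 5↦4, 6↦9, 7↦7, 8↦9, 9↦4, 10↦3]  zeros at y ∈ ∅
  x = 5: [0↦1, 1↦6, 2↦4, 3↦6, 4↦1, 5↦0, 6↦3, 7↦10, 8↦10, 9↦3, 10↦0]  zeros at y ∈ {5, 10}
  x = 6: [0↦6, 1↦2, 2↦2, 3↦6, 4↦3, 5↦4, 6↦9, 7↦7, 8↦9, 9↦4, 10↦3]  zeros at y ∈ ∅
  x = 7: [0↦9, 1↦0, 2↦6, 3↦5, 4↦8, 5↦4, 6↦4, 7↦8, 8↦5, 9↦6, 10↦0]  zeros at y ∈ {1, 10}
  x = 8: [0↦9, 1↦10, 2↦4, 3↦2, 4↦4, 5↦10, 6↦9, 7↦1, 8↦8, 9↦8, 10↦1]  zeros at y ∈ ∅
  x = 9: [0↦5, 1↦9, 2↦6, 3↦7, 4↦1, 5↦10, 6↦1, 7↦7, 8↦6, 9↦9, 10↦5]  zeros at y ∈ ∅
  x = 10: [0↦7, 1↦7, 2↦0, 3↦8, 4↦9, 5↦3, 6↦1, 7↦3, 8↦9, 9↦8, 10↦0]  zeros at y ∈ {2, 10}
Collecting zeros: affine points = {(3, 0), (5, 5), (5, 10), (7, 1), (7, 10), (10, 2), (10, 10)}.
Total count |C(F_11)_aff| = 7.


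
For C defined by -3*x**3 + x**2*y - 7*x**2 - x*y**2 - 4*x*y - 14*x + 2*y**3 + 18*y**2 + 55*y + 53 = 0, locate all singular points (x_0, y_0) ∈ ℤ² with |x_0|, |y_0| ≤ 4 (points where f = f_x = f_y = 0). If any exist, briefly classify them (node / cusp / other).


Singular points: {(-1, -3)}; classification: node.

Compute partial derivatives:
  f_x = -9*x**2 + 2*x*y - 14*x - y**2 - 4*y - 14.
  f_y = x**2 - 2*x*y - 4*x + 6*y**2 + 36*y + 55.
Scan x_0 ∈ {−4, ..., 4}. For each x_0, f_y(x_0, y) is a polynomial in y; find its integer roots y ∈ {−4, ..., 4}, then test f_x and f at those candidates.
  x = -4: f_y(-4, y) = 6*y**2 + 44*y + 87; no integer root y with |y| ≤ 4.
  x = -3: f_y(-3, y) = 6*y**2 + 42*y + 76; no integer root y with |y| ≤ 4.
  x = -2: f_y(-2, y) = 6*y**2 + 40*y + 67; no integer root y with |y| ≤ 4.
  x = -1: f_y(-1, y) = 6*y**2 + 38*y + 60; vanishes at y ∈ {-3}. (-1, -3): f_x = 0, f = 0 — SINGULAR.
  x = 0: f_y(0, y) = 6*y**2 + 36*y + 55; no integer root y with |y| ≤ 4.
  x = 1: f_y(1, y) = 6*y**2 + 34*y + 52; no integer root y with |y| ≤ 4.
  x = 2: f_y(2, y) = 6*y**2 + 32*y + 51; no integer root y with |y| ≤ 4.
  x = 3: f_y(3, y) = 6*y**2 + 30*y + 52; no integer root y with |y| ≤ 4.
  x = 4: f_y(4, y) = 6*y**2 + 28*y + 55; no integer root y with |y| ≤ 4.
Only singular point on the grid: (-1, -3).
Classify: substitute x = -1 + u, y = -3 + v and expand: f = -3*u**3 + u**2*v - u**2 - u*v**2 + 2*v**3 + v**2.
No constant or linear terms (consistent with a singular point). Quadratic part: -u**2 + v**2. Cubic part: -3*u**3 + u**2*v - u*v**2 + 2*v**3.
The quadratic part v**2 - u**2 = (v − u)(v + u) splits into two distinct linear factors, so there are two distinct tangent lines y − -3 = ±(x − -1) — this is a node (ordinary double point).
Classification: node.


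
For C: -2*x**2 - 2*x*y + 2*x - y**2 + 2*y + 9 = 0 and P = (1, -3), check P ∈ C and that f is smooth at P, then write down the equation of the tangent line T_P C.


Tangent line at P: 4*x + 6*y + 14 = 0.

Step 1: f(1, -3) = 0, so P lies on C.
Step 2: partial derivatives
  f_x(x, y) = -4*x - 2*y + 2, f_y(x, y) = -2*x - 2*y + 2.
  f_x(P) = 4, f_y(P) = 6 (gradient nonzero, so P is smooth).
Step 3: tangent line at P: 4·(x − 1) + 6·(y − -3) = 0.
Expanding: 4*x + 6*y + 14 = 0.


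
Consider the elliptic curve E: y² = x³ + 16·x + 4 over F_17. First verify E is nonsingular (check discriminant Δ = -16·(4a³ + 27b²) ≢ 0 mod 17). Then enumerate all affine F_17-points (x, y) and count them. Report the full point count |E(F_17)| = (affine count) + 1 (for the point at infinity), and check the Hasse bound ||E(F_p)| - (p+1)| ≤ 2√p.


Affine points = {(0, 2), (0, 15), (1, 2), (1, 15), (4, 8), (4, 9), (7, 0), (8, 7), (8, 10), (10, 5), (10, 12), (11, 7), (11, 10), (15, 7), (15, 10), (16, 2), (16, 15)}; affine count = 17; |E(F_17)| = 18.

Discriminant check: Δ ∝ 4a³ + 27b² = 4·16³ + 27·4² = 4·4096 + 27·16 ≡ 3 (mod 17). Nonzero ⇒ E is nonsingular.
For each x ∈ F_17, compute rhs = x³ + 16·x + 4 mod 17, then count y ∈ F_17 with y² ≡ rhs.
  x = 0: rhs = 4, matching y values: 2, 15 (2 points).
  x = 1: rhs = 4, matching y values: 2, 15 (2 points).
  x = 2: rhs = 10, matching y values: none (0 points).
  x = 3: rhs = 11, matching y values: none (0 points).
  x = 4: rhs = 13, matching y values: 8, 9 (2 points).
  x = 5: rhs = 5, matching y values: none (0 points).
  x = 6: rhs = 10, matching y values: none (0 points).
  x = 7: rhs = 0, matching y values: 0 (1 points).
  x = 8: rhs = 15, matching y values: 7, 10 (2 points).
  x = 9: rhs = 10, matching y values: none (0 points).
  x = 10: rhs = 8, matching y values: 5, 12 (2 points).
  x = 11: rhs = 15, matching y values: 7, 10 (2 points).
  x = 12: rhs = 3, matching y values: none (0 points).
  x = 13: rhs = 12, matching y values: none (0 points).
  x = 14: rhs = 14, matching y values: none (0 points).
  x = 15: rhs = 15, matching y values: 7, 10 (2 points).
  x = 16: rhs = 4, matching y values: 2, 15 (2 points).
Total affine count: 17.
Full point count |E(F_17)| = 17 + 1 = 18.
Hasse bound: |18 − (17+1)| = |0| = 0 ≤ 2√17 ≈ 8.2462 ✓.


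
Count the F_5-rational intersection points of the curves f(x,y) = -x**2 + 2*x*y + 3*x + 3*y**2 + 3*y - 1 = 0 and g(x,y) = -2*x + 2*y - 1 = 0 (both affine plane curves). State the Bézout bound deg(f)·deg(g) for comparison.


Common zeros: {(0, 3)}; count = 1; Bézout bound = 2.

deg(f) = 2, deg(g) = 1, so Bézout bound = 2.
Scan x ∈ F_5. For each x, list the y ∈ F_5 with f(x, y) ≡ 0 and those with g(x, y) ≡ 0 (mod 5); the common zeros in that column are the intersection.
  x = 0: f ≡ 0 at y ∈ {1, 3}; g ≡ 0 at y ∈ {3}; common: {3}.
  x = 1: f ≡ 0 at y ∈ ∅; g ≡ 0 at y ∈ {4}; common: ∅.
  x = 2: f ≡ 0 at y ∈ ∅; g ≡ 0 at y ∈ {0}; common: ∅.
  x = 3: f ≡ 0 at y ∈ ∅; g ≡ 0 at y ∈ {1}; common: ∅.
  x = 4: f ≡ 0 at y ∈ {0, 3}; g ≡ 0 at y ∈ {2}; common: ∅.
Collecting: common zeros = {(0, 3)}, so the count is 1.
Comparison with the Bézout bound: 1 ≤ 2 = deg(f)·deg(g), as expected for curves with no common component (the affine F_5-count falls short of the bound because intersections may lie at infinity, over extension fields, or carry multiplicity).


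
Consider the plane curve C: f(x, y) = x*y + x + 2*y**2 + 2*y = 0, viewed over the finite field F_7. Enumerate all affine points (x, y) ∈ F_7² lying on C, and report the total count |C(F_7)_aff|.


Affine F_7-points: {(0, 0), (0, 6), (1, 3), (1, 6), (2, 6), (3, 2), (3, 6), (4, 5), (4, 6), (5, 1), (5, 6), (6, 4), (6, 6)}; count = 13.

For each of the 49 pairs (x, y) ∈ F_7², evaluate f(x, y) mod 7. Record the zeros.
  x = 0: [0↦0, 1↦4, 2↦5, 3↦3, 4↦5, 5↦4, 6↦0]  zeros at y ∈ {0, 6}
  x = 1: [0↦1, 1↦6, 2↦1, 3↦0, 4↦3, 5↦3, 6↦0]  zeros at y ∈ {3, 6}
  x = 2: [0↦2, 1↦1, 2↦4, 3↦4, 4↦1, 5↦2, 6↦0]  zeros at y ∈ {6}
  x = 3: [0↦3, 1↦3, 2↦0, 3↦1, 4↦6, 5↦1, 6↦0]  zeros at y ∈ {2, 6}
  x = 4: [0↦4, 1↦5, 2↦3, 3↦5, 4↦4, 5↦0, 6↦0]  zeros at y ∈ {5, 6}
  x = 5: [0↦5, 1↦0, 2↦6, 3↦2, 4↦2, 5↦6, 6↦0]  zeros at y ∈ {1, 6}
  x = 6: [0↦6, 1↦2, 2↦2, 3↦6, 4↦0, 5↦5, 6↦0]  zeros at y ∈ {4, 6}
Collecting zeros: affine points = {(0, 0), (0, 6), (1, 3), (1, 6), (2, 6), (3, 2), (3, 6), (4, 5), (4, 6), (5, 1), (5, 6), (6, 4), (6, 6)}.
Total count |C(F_7)_aff| = 13.
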